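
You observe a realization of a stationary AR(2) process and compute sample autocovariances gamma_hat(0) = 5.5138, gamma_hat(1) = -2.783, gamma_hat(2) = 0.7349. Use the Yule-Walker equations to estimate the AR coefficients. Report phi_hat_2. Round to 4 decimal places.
\hat\phi_{2} = -0.1630

The Yule-Walker equations for an AR(p) process read, in matrix form,
  Gamma_p phi = r_p,   with   (Gamma_p)_{ij} = gamma(|i - j|),
                       (r_p)_i = gamma(i),   i,j = 1..p.
Substitute the sample gammas (Toeplitz matrix and right-hand side of size 2):
  Gamma_p = [[5.5138, -2.783], [-2.783, 5.5138]]
  r_p     = [-2.783, 0.7349]
Written out:
  5.5138 phi_1 - 2.783 phi_2 = -2.783
  -2.783 phi_1 + 5.5138 phi_2 = 0.7349
Solve by Cramer's rule:
  det = gamma(0)^2 - gamma(1)^2 = (5.5138)^2 - (-2.783)^2 = 30.40199044 - 7.745089 = 22.65690144
  phi_hat_1 = [gamma(1) gamma(0) - gamma(1) gamma(2)] / det = [(-2.783)(5.5138) - (-2.783)(0.7349)] / 22.65690144 = -13.2996787 / 22.65690144 = -0.587
  phi_hat_2 = [gamma(0) gamma(2) - gamma(1)^2] / det = [(5.5138)(0.7349) - (-2.783)^2] / 22.65690144 = -3.69299738 / 22.65690144 = -0.163
So phi_hat = [-0.5870, -0.1630].
Therefore phi_hat_2 = -0.1630.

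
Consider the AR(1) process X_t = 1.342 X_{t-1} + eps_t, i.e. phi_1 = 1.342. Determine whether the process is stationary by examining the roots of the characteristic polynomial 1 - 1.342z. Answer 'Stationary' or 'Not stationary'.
\text{Not stationary}

The AR(p) characteristic polynomial is P(z) = 1 - 1.342z.
Stationarity requires all roots to lie outside the unit circle, i.e. |z| > 1 for every root.
This is linear in z: 1 + (-1.342) z = 0  =>  z = -1/(-1.342) = 0.745156,  |z| = 0.745156.
Moduli of all roots: 0.7452.
All moduli strictly greater than 1? No.
Verdict: Not stationary.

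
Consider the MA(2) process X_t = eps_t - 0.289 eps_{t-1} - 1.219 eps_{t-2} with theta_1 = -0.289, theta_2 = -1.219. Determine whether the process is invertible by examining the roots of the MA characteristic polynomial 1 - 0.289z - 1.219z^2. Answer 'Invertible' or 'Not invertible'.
\text{Not invertible}

The MA(q) characteristic polynomial is P(z) = 1 - 0.289z - 1.219z^2.
Invertibility requires all roots to lie outside the unit circle, i.e. |z| > 1 for every root.
Set 1 + (-0.289) z + (-1.219) z^2 = 0, i.e. a z^2 + b z + c = 0 with a = -1.219, b = -0.289, c = 1.
Discriminant D = b^2 - 4ac = (-0.289)^2 - 4*(-1.219)*1 = 0.083521 - (-4.876) = 4.959521.
D >= 0, so the roots are real: z = (-b +/- sqrt(D)) / (2a) = (0.289 +/- 2.226998) / (-2.438).
  z_1 = (0.289 + 2.226998) / (-2.438) = -1.032,   |z_1| = 1.032.
  z_2 = (0.289 - 2.226998) / (-2.438) = 0.7949,   |z_2| = 0.7949.
Moduli of all roots: 1.0320, 0.7949.
All moduli strictly greater than 1? No.
Verdict: Not invertible.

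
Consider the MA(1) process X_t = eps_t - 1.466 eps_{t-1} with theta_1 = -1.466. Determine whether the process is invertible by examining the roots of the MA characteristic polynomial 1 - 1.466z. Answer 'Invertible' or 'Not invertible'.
\text{Not invertible}

The MA(q) characteristic polynomial is P(z) = 1 - 1.466z.
Invertibility requires all roots to lie outside the unit circle, i.e. |z| > 1 for every root.
This is linear in z: 1 + (-1.466) z = 0  =>  z = -1/(-1.466) = 0.682128,  |z| = 0.682128.
Moduli of all roots: 0.6821.
All moduli strictly greater than 1? No.
Verdict: Not invertible.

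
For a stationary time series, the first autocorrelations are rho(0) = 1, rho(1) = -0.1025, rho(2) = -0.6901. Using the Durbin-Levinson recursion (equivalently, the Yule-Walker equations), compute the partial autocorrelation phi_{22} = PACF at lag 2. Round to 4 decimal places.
\phi_{22} = -0.7080

The PACF at lag k is phi_{kk}, the last component of the solution
to the Yule-Walker system G_k phi = r_k where
  (G_k)_{ij} = rho(|i - j|), (r_k)_i = rho(i), i,j = 1..k.
Equivalently, Durbin-Levinson gives phi_{kk} iteratively:
  phi_{11} = rho(1)
  phi_{kk} = [rho(k) - sum_{j=1..k-1} phi_{k-1,j} rho(k-j)]
            / [1 - sum_{j=1..k-1} phi_{k-1,j} rho(j)],
  phi_{k,j} = phi_{k-1,j} - phi_{kk} phi_{k-1,k-j},  j = 1..k-1.
Step k = 1:
  phi_11 = rho(1) = -0.1025.
Step k = 2:
  phi_22 = [rho(2) - phi_11 rho(1)] / [1 - phi_11 rho(1)] = [-0.6901 - (-0.1025)(-0.1025)] / [1 - (-0.1025)(-0.1025)]
         = -0.70060625 / 0.98949375 = -0.708.
Therefore phi_{22} = -0.7080.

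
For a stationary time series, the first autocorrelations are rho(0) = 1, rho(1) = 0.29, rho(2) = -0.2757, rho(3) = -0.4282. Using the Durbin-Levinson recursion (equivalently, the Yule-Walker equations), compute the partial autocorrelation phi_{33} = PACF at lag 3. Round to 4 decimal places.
\phi_{33} = -0.2620

The PACF at lag k is phi_{kk}, the last component of the solution
to the Yule-Walker system G_k phi = r_k where
  (G_k)_{ij} = rho(|i - j|), (r_k)_i = rho(i), i,j = 1..k.
Equivalently, Durbin-Levinson gives phi_{kk} iteratively:
  phi_{11} = rho(1)
  phi_{kk} = [rho(k) - sum_{j=1..k-1} phi_{k-1,j} rho(k-j)]
            / [1 - sum_{j=1..k-1} phi_{k-1,j} rho(j)],
  phi_{k,j} = phi_{k-1,j} - phi_{kk} phi_{k-1,k-j},  j = 1..k-1.
Step k = 1:
  phi_11 = rho(1) = 0.29.
Step k = 2:
  phi_22 = [rho(2) - phi_11 rho(1)] / [1 - phi_11 rho(1)] = [-0.2757 - (0.29)(0.29)] / [1 - (0.29)(0.29)]
         = -0.3598 / 0.9159 = -0.392838.
  Update: phi_21 = phi_11 - phi_22 phi_11 = 0.29 - (-0.392838)(0.29) = 0.403923.
Step k = 3:
  phi_33 = [rho(3) - phi_21 rho(2) - phi_22 rho(1)] / [1 - phi_21 rho(1) - phi_22 rho(2)]
    numerator   = -0.4282 - (0.403923)(-0.2757) - (-0.392838)(0.29) = -0.20291553
    denominator = 1 - (0.403923)(0.29) - (-0.392838)(-0.2757) = 0.77455701
  phi_33 = -0.20291553 / 0.77455701 = -0.262.
Therefore phi_{33} = -0.2620.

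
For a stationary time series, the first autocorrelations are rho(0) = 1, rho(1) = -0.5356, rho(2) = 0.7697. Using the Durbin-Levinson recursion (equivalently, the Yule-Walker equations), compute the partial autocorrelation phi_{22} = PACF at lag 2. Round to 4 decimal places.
\phi_{22} = 0.6771

The PACF at lag k is phi_{kk}, the last component of the solution
to the Yule-Walker system G_k phi = r_k where
  (G_k)_{ij} = rho(|i - j|), (r_k)_i = rho(i), i,j = 1..k.
Equivalently, Durbin-Levinson gives phi_{kk} iteratively:
  phi_{11} = rho(1)
  phi_{kk} = [rho(k) - sum_{j=1..k-1} phi_{k-1,j} rho(k-j)]
            / [1 - sum_{j=1..k-1} phi_{k-1,j} rho(j)],
  phi_{k,j} = phi_{k-1,j} - phi_{kk} phi_{k-1,k-j},  j = 1..k-1.
Step k = 1:
  phi_11 = rho(1) = -0.5356.
Step k = 2:
  phi_22 = [rho(2) - phi_11 rho(1)] / [1 - phi_11 rho(1)] = [0.7697 - (-0.5356)(-0.5356)] / [1 - (-0.5356)(-0.5356)]
         = 0.48283264 / 0.71313264 = 0.6771.
Therefore phi_{22} = 0.6771.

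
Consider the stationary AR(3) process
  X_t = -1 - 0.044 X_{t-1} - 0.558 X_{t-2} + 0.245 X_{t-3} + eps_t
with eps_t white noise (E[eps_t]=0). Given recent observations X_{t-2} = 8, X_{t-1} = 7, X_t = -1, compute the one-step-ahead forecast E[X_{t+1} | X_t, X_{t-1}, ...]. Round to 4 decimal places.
E[X_{t+1} \mid \mathcal F_t] = -2.9020

For an AR(p) model X_t = c + sum_i phi_i X_{t-i} + eps_t, the
one-step-ahead conditional mean is
  E[X_{t+1} | X_t, ...] = c + sum_i phi_i X_{t+1-i}.
Substitute known values:
  E[X_{t+1} | ...] = -1 + (-0.044) * (-1) + (-0.558) * (7) + (0.245) * (8)
                   = -2.9020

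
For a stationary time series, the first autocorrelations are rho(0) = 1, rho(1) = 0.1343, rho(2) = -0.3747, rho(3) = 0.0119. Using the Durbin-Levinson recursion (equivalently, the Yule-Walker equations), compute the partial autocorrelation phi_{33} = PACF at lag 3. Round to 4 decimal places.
\phi_{33} = 0.1649

The PACF at lag k is phi_{kk}, the last component of the solution
to the Yule-Walker system G_k phi = r_k where
  (G_k)_{ij} = rho(|i - j|), (r_k)_i = rho(i), i,j = 1..k.
Equivalently, Durbin-Levinson gives phi_{kk} iteratively:
  phi_{11} = rho(1)
  phi_{kk} = [rho(k) - sum_{j=1..k-1} phi_{k-1,j} rho(k-j)]
            / [1 - sum_{j=1..k-1} phi_{k-1,j} rho(j)],
  phi_{k,j} = phi_{k-1,j} - phi_{kk} phi_{k-1,k-j},  j = 1..k-1.
Step k = 1:
  phi_11 = rho(1) = 0.1343.
Step k = 2:
  phi_22 = [rho(2) - phi_11 rho(1)] / [1 - phi_11 rho(1)] = [-0.3747 - (0.1343)(0.1343)] / [1 - (0.1343)(0.1343)]
         = -0.39273649 / 0.98196351 = -0.39995.
  Update: phi_21 = phi_11 - phi_22 phi_11 = 0.1343 - (-0.39995)(0.1343) = 0.188013.
Step k = 3:
  phi_33 = [rho(3) - phi_21 rho(2) - phi_22 rho(1)] / [1 - phi_21 rho(1) - phi_22 rho(2)]
    numerator   = 0.0119 - (0.188013)(-0.3747) - (-0.39995)(0.1343) = 0.1360619
    denominator = 1 - (0.188013)(0.1343) - (-0.39995)(-0.3747) = 0.82488848
  phi_33 = 0.1360619 / 0.82488848 = 0.1649.
Therefore phi_{33} = 0.1649.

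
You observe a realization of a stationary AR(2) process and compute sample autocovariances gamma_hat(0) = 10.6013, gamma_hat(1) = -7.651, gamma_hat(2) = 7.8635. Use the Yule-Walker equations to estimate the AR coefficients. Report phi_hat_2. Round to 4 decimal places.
\hat\phi_{2} = 0.4610

The Yule-Walker equations for an AR(p) process read, in matrix form,
  Gamma_p phi = r_p,   with   (Gamma_p)_{ij} = gamma(|i - j|),
                       (r_p)_i = gamma(i),   i,j = 1..p.
Substitute the sample gammas (Toeplitz matrix and right-hand side of size 2):
  Gamma_p = [[10.6013, -7.651], [-7.651, 10.6013]]
  r_p     = [-7.651, 7.8635]
Written out:
  10.6013 phi_1 - 7.651 phi_2 = -7.651
  -7.651 phi_1 + 10.6013 phi_2 = 7.8635
Solve by Cramer's rule:
  det = gamma(0)^2 - gamma(1)^2 = (10.6013)^2 - (-7.651)^2 = 112.38756169 - 58.537801 = 53.84976069
  phi_hat_1 = [gamma(1) gamma(0) - gamma(1) gamma(2)] / det = [(-7.651)(10.6013) - (-7.651)(7.8635)] / 53.84976069 = -20.9469078 / 53.84976069 = -0.389
  phi_hat_2 = [gamma(0) gamma(2) - gamma(1)^2] / det = [(10.6013)(7.8635) - (-7.651)^2] / 53.84976069 = 24.82552155 / 53.84976069 = 0.461
So phi_hat = [-0.3890, 0.4610].
Therefore phi_hat_2 = 0.4610.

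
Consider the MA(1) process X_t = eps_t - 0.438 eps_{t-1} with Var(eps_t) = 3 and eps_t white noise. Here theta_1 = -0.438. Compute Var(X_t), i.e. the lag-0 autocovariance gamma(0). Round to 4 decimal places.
\gamma(0) = 3.5755

For an MA(q) process X_t = eps_t + sum_i theta_i eps_{t-i} with
Var(eps_t) = sigma^2, the variance is
  gamma(0) = sigma^2 * (1 + sum_i theta_i^2).
  sum_i theta_i^2 = (-0.438)^2 = 0.191844.
  gamma(0) = 3 * (1 + 0.191844) = 3 * 1.191844 = 3.575532, which rounds to 3.5755.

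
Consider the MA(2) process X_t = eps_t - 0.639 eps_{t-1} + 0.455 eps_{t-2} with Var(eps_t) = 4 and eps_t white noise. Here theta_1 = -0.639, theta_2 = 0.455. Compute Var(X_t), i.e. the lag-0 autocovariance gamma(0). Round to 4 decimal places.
\gamma(0) = 6.4614

For an MA(q) process X_t = eps_t + sum_i theta_i eps_{t-i} with
Var(eps_t) = sigma^2, the variance is
  gamma(0) = sigma^2 * (1 + sum_i theta_i^2).
  sum_i theta_i^2 = (-0.639)^2 + (0.455)^2 = 0.408321 + 0.207025 = 0.615346.
  gamma(0) = 4 * (1 + 0.615346) = 4 * 1.615346 = 6.461384, which rounds to 6.4614.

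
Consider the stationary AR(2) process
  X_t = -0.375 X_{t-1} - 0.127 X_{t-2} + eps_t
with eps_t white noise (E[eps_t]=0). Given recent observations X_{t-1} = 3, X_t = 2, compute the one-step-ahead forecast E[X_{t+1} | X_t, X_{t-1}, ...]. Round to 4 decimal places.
E[X_{t+1} \mid \mathcal F_t] = -1.1310

For an AR(p) model X_t = c + sum_i phi_i X_{t-i} + eps_t, the
one-step-ahead conditional mean is
  E[X_{t+1} | X_t, ...] = c + sum_i phi_i X_{t+1-i}.
Substitute known values:
  E[X_{t+1} | ...] = (-0.375) * (2) + (-0.127) * (3)
                   = -1.1310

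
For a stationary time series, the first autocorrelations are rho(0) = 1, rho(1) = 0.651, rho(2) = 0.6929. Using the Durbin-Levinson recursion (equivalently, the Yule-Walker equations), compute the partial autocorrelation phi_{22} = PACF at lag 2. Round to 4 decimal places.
\phi_{22} = 0.4670

The PACF at lag k is phi_{kk}, the last component of the solution
to the Yule-Walker system G_k phi = r_k where
  (G_k)_{ij} = rho(|i - j|), (r_k)_i = rho(i), i,j = 1..k.
Equivalently, Durbin-Levinson gives phi_{kk} iteratively:
  phi_{11} = rho(1)
  phi_{kk} = [rho(k) - sum_{j=1..k-1} phi_{k-1,j} rho(k-j)]
            / [1 - sum_{j=1..k-1} phi_{k-1,j} rho(j)],
  phi_{k,j} = phi_{k-1,j} - phi_{kk} phi_{k-1,k-j},  j = 1..k-1.
Step k = 1:
  phi_11 = rho(1) = 0.651.
Step k = 2:
  phi_22 = [rho(2) - phi_11 rho(1)] / [1 - phi_11 rho(1)] = [0.6929 - (0.651)(0.651)] / [1 - (0.651)(0.651)]
         = 0.269099 / 0.576199 = 0.467.
Therefore phi_{22} = 0.4670.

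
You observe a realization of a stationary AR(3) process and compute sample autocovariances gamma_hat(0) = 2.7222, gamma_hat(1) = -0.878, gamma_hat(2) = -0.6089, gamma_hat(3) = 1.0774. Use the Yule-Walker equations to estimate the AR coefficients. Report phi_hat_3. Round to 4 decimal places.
\hat\phi_{3} = 0.2310

The Yule-Walker equations for an AR(p) process read, in matrix form,
  Gamma_p phi = r_p,   with   (Gamma_p)_{ij} = gamma(|i - j|),
                       (r_p)_i = gamma(i),   i,j = 1..p.
Substitute the sample gammas (Toeplitz matrix and right-hand side of size 3):
  Gamma_p = [[2.7222, -0.878, -0.6089], [-0.878, 2.7222, -0.878], [-0.6089, -0.878, 2.7222]]
  r_p     = [-0.878, -0.6089, 1.0774]
Written out (R1..R3):
  (R1) 2.7222 phi_1 - 0.878 phi_2 - 0.6089 phi_3 = -0.878
  (R2) -0.878 phi_1 + 2.7222 phi_2 - 0.878 phi_3 = -0.6089
  (R3) -0.6089 phi_1 - 0.878 phi_2 + 2.7222 phi_3 = 1.0774
Gaussian elimination:
  R2 <- R2 - (-0.878/2.7222) R1 = R2 - (-0.322533) R1:  2.439016 phi_2 - 1.07439 phi_3 = -0.892084
  R3 <- R3 - (-0.6089/2.7222) R1 = R3 - (-0.223679) R1:  -1.07439 phi_2 + 2.586002 phi_3 = 0.88101
  R3 <- R3 - (-1.07439/2.439016) R2 = R3 - (-0.440502) R2:  2.112731 phi_3 = 0.488045
Back-substitution:
  phi_hat_3 = 0.488045 / 2.112731 = 0.231002
  phi_hat_2 = (-0.892084 - (-1.07439)(0.231002)) / 2.439016 = -0.263999
  phi_hat_1 = (-0.878 - (-0.878)(-0.263999) - (-0.6089)(0.231002)) / 2.7222 = -0.356011
So phi_hat = [-0.3560, -0.2640, 0.2310].
Therefore phi_hat_3 = 0.2310.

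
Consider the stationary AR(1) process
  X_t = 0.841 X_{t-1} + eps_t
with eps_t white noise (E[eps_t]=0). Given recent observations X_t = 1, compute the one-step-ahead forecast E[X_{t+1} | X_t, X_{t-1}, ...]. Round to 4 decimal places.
E[X_{t+1} \mid \mathcal F_t] = 0.8410

For an AR(p) model X_t = c + sum_i phi_i X_{t-i} + eps_t, the
one-step-ahead conditional mean is
  E[X_{t+1} | X_t, ...] = c + sum_i phi_i X_{t+1-i}.
Substitute known values:
  E[X_{t+1} | ...] = (0.841) * (1)
                   = 0.8410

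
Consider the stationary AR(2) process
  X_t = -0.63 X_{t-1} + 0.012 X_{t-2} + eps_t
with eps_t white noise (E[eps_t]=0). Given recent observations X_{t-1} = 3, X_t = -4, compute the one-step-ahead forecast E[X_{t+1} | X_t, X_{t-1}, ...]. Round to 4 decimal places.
E[X_{t+1} \mid \mathcal F_t] = 2.5560

For an AR(p) model X_t = c + sum_i phi_i X_{t-i} + eps_t, the
one-step-ahead conditional mean is
  E[X_{t+1} | X_t, ...] = c + sum_i phi_i X_{t+1-i}.
Substitute known values:
  E[X_{t+1} | ...] = (-0.63) * (-4) + (0.012) * (3)
                   = 2.5560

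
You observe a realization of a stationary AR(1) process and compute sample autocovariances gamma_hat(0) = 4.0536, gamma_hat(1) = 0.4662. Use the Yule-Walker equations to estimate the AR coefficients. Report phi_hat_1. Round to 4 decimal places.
\hat\phi_{1} = 0.1150

The Yule-Walker equations for an AR(p) process read, in matrix form,
  Gamma_p phi = r_p,   with   (Gamma_p)_{ij} = gamma(|i - j|),
                       (r_p)_i = gamma(i),   i,j = 1..p.
Substitute the sample gammas (Toeplitz matrix and right-hand side of size 1):
  Gamma_p = [[4.0536]]
  r_p     = [0.4662]
With p = 1 this is the single equation gamma(0) phi_1 = gamma(1):
  phi_hat_1 = gamma(1) / gamma(0) = 0.4662 / 4.0536 = 0.1150.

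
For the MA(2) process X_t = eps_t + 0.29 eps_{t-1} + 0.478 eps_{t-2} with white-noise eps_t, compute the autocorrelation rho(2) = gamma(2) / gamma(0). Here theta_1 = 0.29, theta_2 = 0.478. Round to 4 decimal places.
\rho(2) = 0.3642

For an MA(q) process with theta_0 = 1, the autocovariance is
  gamma(k) = sigma^2 * sum_{i=0..q-k} theta_i * theta_{i+k},
and rho(k) = gamma(k) / gamma(0). Sigma^2 cancels.
  numerator   = (1)*(0.478) = 0.478.
  denominator = (1)^2 + (0.29)^2 + (0.478)^2 = 1.312584.
  rho(2) = 0.478 / 1.312584 = 0.3642.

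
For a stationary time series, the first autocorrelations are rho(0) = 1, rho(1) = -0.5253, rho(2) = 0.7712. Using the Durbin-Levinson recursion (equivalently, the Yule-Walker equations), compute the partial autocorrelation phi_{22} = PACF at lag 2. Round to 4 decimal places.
\phi_{22} = 0.6840

The PACF at lag k is phi_{kk}, the last component of the solution
to the Yule-Walker system G_k phi = r_k where
  (G_k)_{ij} = rho(|i - j|), (r_k)_i = rho(i), i,j = 1..k.
Equivalently, Durbin-Levinson gives phi_{kk} iteratively:
  phi_{11} = rho(1)
  phi_{kk} = [rho(k) - sum_{j=1..k-1} phi_{k-1,j} rho(k-j)]
            / [1 - sum_{j=1..k-1} phi_{k-1,j} rho(j)],
  phi_{k,j} = phi_{k-1,j} - phi_{kk} phi_{k-1,k-j},  j = 1..k-1.
Step k = 1:
  phi_11 = rho(1) = -0.5253.
Step k = 2:
  phi_22 = [rho(2) - phi_11 rho(1)] / [1 - phi_11 rho(1)] = [0.7712 - (-0.5253)(-0.5253)] / [1 - (-0.5253)(-0.5253)]
         = 0.49525991 / 0.72405991 = 0.684.
Therefore phi_{22} = 0.6840.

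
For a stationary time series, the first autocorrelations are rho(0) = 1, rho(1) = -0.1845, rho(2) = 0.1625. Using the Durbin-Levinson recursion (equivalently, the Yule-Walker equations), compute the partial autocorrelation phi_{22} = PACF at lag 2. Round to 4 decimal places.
\phi_{22} = 0.1330

The PACF at lag k is phi_{kk}, the last component of the solution
to the Yule-Walker system G_k phi = r_k where
  (G_k)_{ij} = rho(|i - j|), (r_k)_i = rho(i), i,j = 1..k.
Equivalently, Durbin-Levinson gives phi_{kk} iteratively:
  phi_{11} = rho(1)
  phi_{kk} = [rho(k) - sum_{j=1..k-1} phi_{k-1,j} rho(k-j)]
            / [1 - sum_{j=1..k-1} phi_{k-1,j} rho(j)],
  phi_{k,j} = phi_{k-1,j} - phi_{kk} phi_{k-1,k-j},  j = 1..k-1.
Step k = 1:
  phi_11 = rho(1) = -0.1845.
Step k = 2:
  phi_22 = [rho(2) - phi_11 rho(1)] / [1 - phi_11 rho(1)] = [0.1625 - (-0.1845)(-0.1845)] / [1 - (-0.1845)(-0.1845)]
         = 0.12845975 / 0.96595975 = 0.133.
Therefore phi_{22} = 0.1330.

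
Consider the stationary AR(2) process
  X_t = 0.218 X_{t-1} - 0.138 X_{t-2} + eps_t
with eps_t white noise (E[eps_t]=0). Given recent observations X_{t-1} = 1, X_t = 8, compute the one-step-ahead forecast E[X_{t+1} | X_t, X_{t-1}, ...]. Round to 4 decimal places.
E[X_{t+1} \mid \mathcal F_t] = 1.6060

For an AR(p) model X_t = c + sum_i phi_i X_{t-i} + eps_t, the
one-step-ahead conditional mean is
  E[X_{t+1} | X_t, ...] = c + sum_i phi_i X_{t+1-i}.
Substitute known values:
  E[X_{t+1} | ...] = (0.218) * (8) + (-0.138) * (1)
                   = 1.6060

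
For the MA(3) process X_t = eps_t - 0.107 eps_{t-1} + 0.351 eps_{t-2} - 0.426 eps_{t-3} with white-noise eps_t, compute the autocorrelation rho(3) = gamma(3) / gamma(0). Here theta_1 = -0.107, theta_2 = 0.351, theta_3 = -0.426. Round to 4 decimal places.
\rho(3) = -0.3237

For an MA(q) process with theta_0 = 1, the autocovariance is
  gamma(k) = sigma^2 * sum_{i=0..q-k} theta_i * theta_{i+k},
and rho(k) = gamma(k) / gamma(0). Sigma^2 cancels.
  numerator   = (1)*(-0.426) = -0.426.
  denominator = (1)^2 + (-0.107)^2 + (0.351)^2 + (-0.426)^2 = 1.316126.
  rho(3) = -0.426 / 1.316126 = -0.3237.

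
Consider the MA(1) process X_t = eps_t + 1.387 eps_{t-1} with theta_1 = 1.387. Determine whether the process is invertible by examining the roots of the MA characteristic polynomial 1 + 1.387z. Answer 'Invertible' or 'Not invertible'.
\text{Not invertible}

The MA(q) characteristic polynomial is P(z) = 1 + 1.387z.
Invertibility requires all roots to lie outside the unit circle, i.e. |z| > 1 for every root.
This is linear in z: 1 + (1.387) z = 0  =>  z = -1/(1.387) = -0.720981,  |z| = 0.720981.
Moduli of all roots: 0.7210.
All moduli strictly greater than 1? No.
Verdict: Not invertible.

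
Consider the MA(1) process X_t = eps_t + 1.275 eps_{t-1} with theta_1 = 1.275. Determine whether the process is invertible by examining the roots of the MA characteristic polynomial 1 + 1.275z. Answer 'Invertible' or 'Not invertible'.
\text{Not invertible}

The MA(q) characteristic polynomial is P(z) = 1 + 1.275z.
Invertibility requires all roots to lie outside the unit circle, i.e. |z| > 1 for every root.
This is linear in z: 1 + (1.275) z = 0  =>  z = -1/(1.275) = -0.784314,  |z| = 0.784314.
Moduli of all roots: 0.7843.
All moduli strictly greater than 1? No.
Verdict: Not invertible.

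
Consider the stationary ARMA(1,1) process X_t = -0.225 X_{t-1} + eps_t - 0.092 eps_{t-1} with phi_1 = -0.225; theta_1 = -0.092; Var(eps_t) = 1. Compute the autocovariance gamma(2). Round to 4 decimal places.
\gamma(2) = 0.0767

Multiply the model equation by X_{t-k} and take expectations. With theta_0 = psi_0 = 1 and psi_j the MA(infinity) weights, this gives
  gamma(k) - sum_i phi_i gamma(k-i) = c_k,
  c_k = sigma^2 * sum_{j=k..q} theta_j psi_{j-k}   (c_k = 0 for k > q),
using gamma(-m) = gamma(m).
psi-weights needed (psi_j = theta_j + sum_i phi_i psi_{j-i}):
  psi_1 = theta_1 + phi_1 = -0.092 + (-0.225) = -0.317
Right-hand sides:
  c_0 = sigma^2 (1 + theta_1 psi_1) = 1 * (1 + (-0.092)(-0.317)) = 1 * 1.029164 = 1.029164
  c_1 = sigma^2 theta_1 = 1 * (-0.092) = -0.092
  c_2 = 0
Equations for k = 0 and k = 1 (AR order 1):
  gamma(0) = phi_1 gamma(1) + c_0
  gamma(1) = phi_1 gamma(0) + c_1
Substituting the second into the first: gamma(0) (1 - phi_1^2) = c_0 + phi_1 c_1, so
  gamma(0) = (c_0 + phi_1 c_1) / (1 - phi_1^2) = (1.029164 + (-0.225)(-0.092)) / (1 - (-0.225)^2) = 1.049864 / 0.949375 = 1.105848.
  gamma(1) = phi_1 gamma(0) + c_1 = (-0.225)(1.105848) + (-0.092) = -0.340816.
For k = 2 (> q): gamma(2) = phi_1 gamma(1) = (-0.225)(-0.340816) = 0.076684.
Therefore gamma(2) = 0.0767 (to 4 decimal places).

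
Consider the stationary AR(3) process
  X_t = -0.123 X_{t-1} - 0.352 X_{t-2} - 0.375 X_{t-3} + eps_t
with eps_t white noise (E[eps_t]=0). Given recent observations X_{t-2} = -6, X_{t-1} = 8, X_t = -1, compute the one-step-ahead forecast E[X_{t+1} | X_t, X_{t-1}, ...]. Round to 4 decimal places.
E[X_{t+1} \mid \mathcal F_t] = -0.4430

For an AR(p) model X_t = c + sum_i phi_i X_{t-i} + eps_t, the
one-step-ahead conditional mean is
  E[X_{t+1} | X_t, ...] = c + sum_i phi_i X_{t+1-i}.
Substitute known values:
  E[X_{t+1} | ...] = (-0.123) * (-1) + (-0.352) * (8) + (-0.375) * (-6)
                   = -0.4430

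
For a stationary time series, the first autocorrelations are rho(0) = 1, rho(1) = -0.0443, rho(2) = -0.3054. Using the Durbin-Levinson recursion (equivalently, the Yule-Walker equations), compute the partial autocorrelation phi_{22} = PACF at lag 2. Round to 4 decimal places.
\phi_{22} = -0.3080

The PACF at lag k is phi_{kk}, the last component of the solution
to the Yule-Walker system G_k phi = r_k where
  (G_k)_{ij} = rho(|i - j|), (r_k)_i = rho(i), i,j = 1..k.
Equivalently, Durbin-Levinson gives phi_{kk} iteratively:
  phi_{11} = rho(1)
  phi_{kk} = [rho(k) - sum_{j=1..k-1} phi_{k-1,j} rho(k-j)]
            / [1 - sum_{j=1..k-1} phi_{k-1,j} rho(j)],
  phi_{k,j} = phi_{k-1,j} - phi_{kk} phi_{k-1,k-j},  j = 1..k-1.
Step k = 1:
  phi_11 = rho(1) = -0.0443.
Step k = 2:
  phi_22 = [rho(2) - phi_11 rho(1)] / [1 - phi_11 rho(1)] = [-0.3054 - (-0.0443)(-0.0443)] / [1 - (-0.0443)(-0.0443)]
         = -0.30736249 / 0.99803751 = -0.308.
Therefore phi_{22} = -0.3080.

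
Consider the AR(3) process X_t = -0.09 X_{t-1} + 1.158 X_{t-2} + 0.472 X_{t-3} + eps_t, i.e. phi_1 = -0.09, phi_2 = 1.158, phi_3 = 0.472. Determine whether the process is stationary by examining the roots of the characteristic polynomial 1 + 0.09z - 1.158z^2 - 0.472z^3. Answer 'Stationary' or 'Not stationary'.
\text{Not stationary}

The AR(p) characteristic polynomial is P(z) = 1 + 0.09z - 1.158z^2 - 0.472z^3.
Stationarity requires all roots to lie outside the unit circle, i.e. |z| > 1 for every root.
Degree 3: look for a simple real root z0 first, then factor out (1 - z/z0) and solve the remaining quadratic.
Testing z0 = -1.25: P(-1.25) = 1 + (0.09)(-1.25) + (-1.158)(-1.25)^2 + (-0.472)(-1.25)^3
  = 1 + (-0.1125) + (-1.809375) + (0.921875) = 0.  So z_0 = -1.25 is a root, |z_0| = 1.25.
Divide out the factor (1 + 0.8 z) = (1 - z/z0) (since 1/z0 = -0.8):
  P(z) = (1 + 0.8 z)(1 + (-0.71) z + (-0.59) z^2)
  [check: z-coef -0.71 - (-0.8) = 0.09; z^2-coef -0.59 - (-0.8)(-0.71) = -1.158; z^3-coef -(-0.8)(-0.59) = -0.472.]
Remaining roots from the quadratic factor 1 + (-0.71) z + (-0.59) z^2:
  Set 1 + (-0.71) z + (-0.59) z^2 = 0, i.e. a z^2 + b z + c = 0 with a = -0.59, b = -0.71, c = 1.
  Discriminant D = b^2 - 4ac = (-0.71)^2 - 4*(-0.59)*1 = 0.5041 - (-2.36) = 2.8641.
  D >= 0, so the roots are real: z = (-b +/- sqrt(D)) / (2a) = (0.71 +/- 1.692365) / (-1.18).
    z_1 = (0.71 + 1.692365) / (-1.18) = -2.0359,   |z_1| = 2.0359.
    z_2 = (0.71 - 1.692365) / (-1.18) = 0.8325,   |z_2| = 0.8325.
Moduli of all roots: 1.2500, 2.0359, 0.8325.
All moduli strictly greater than 1? No.
Verdict: Not stationary.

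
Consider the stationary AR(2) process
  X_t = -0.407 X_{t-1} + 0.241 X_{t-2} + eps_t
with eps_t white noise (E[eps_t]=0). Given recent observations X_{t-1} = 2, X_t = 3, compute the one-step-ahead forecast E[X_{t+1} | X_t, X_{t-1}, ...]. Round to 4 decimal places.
E[X_{t+1} \mid \mathcal F_t] = -0.7390

For an AR(p) model X_t = c + sum_i phi_i X_{t-i} + eps_t, the
one-step-ahead conditional mean is
  E[X_{t+1} | X_t, ...] = c + sum_i phi_i X_{t+1-i}.
Substitute known values:
  E[X_{t+1} | ...] = (-0.407) * (3) + (0.241) * (2)
                   = -0.7390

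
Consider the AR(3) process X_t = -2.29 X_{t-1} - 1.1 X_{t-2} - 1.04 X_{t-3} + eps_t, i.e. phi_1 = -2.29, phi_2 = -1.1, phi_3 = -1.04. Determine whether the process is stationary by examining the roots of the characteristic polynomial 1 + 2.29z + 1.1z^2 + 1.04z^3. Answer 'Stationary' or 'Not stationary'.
\text{Not stationary}

The AR(p) characteristic polynomial is P(z) = 1 + 2.29z + 1.1z^2 + 1.04z^3.
Stationarity requires all roots to lie outside the unit circle, i.e. |z| > 1 for every root.
Degree 3: look for a simple real root z0 first, then factor out (1 - z/z0) and solve the remaining quadratic.
Testing z0 = -0.5: P(-0.5) = 1 + (2.29)(-0.5) + (1.1)(-0.5)^2 + (1.04)(-0.5)^3
  = 1 + (-1.145) + (0.275) + (-0.13) = 0.  So z_0 = -0.5 is a root, |z_0| = 0.5.
Divide out the factor (1 + 2 z) = (1 - z/z0) (since 1/z0 = -2):
  P(z) = (1 + 2 z)(1 + (0.29) z + (0.52) z^2)
  [check: z-coef 0.29 - (-2) = 2.29; z^2-coef 0.52 - (-2)(0.29) = 1.1; z^3-coef -(-2)(0.52) = 1.04.]
Remaining roots from the quadratic factor 1 + (0.29) z + (0.52) z^2:
  Set 1 + (0.29) z + (0.52) z^2 = 0, i.e. a z^2 + b z + c = 0 with a = 0.52, b = 0.29, c = 1.
  Discriminant D = b^2 - 4ac = (0.29)^2 - 4*(0.52)*1 = 0.0841 - (2.08) = -1.9959.
  D < 0, so the roots are the complex-conjugate pair z = (-b +/- i sqrt(-D)) / (2a) = -0.2788 +/- 1.3584i.
  For a conjugate pair |z|^2 = z * conj(z) = (product of roots) = c/a = 1/(0.52) = 1.923077, so |z| = sqrt(1.923077) = 1.3868 for both roots.
Moduli of all roots: 0.5000, 1.3868, 1.3868.
All moduli strictly greater than 1? No.
Verdict: Not stationary.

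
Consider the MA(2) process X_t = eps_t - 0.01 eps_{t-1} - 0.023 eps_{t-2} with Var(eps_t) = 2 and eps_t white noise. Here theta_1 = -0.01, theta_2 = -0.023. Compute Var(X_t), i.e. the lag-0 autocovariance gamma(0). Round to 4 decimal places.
\gamma(0) = 2.0013

For an MA(q) process X_t = eps_t + sum_i theta_i eps_{t-i} with
Var(eps_t) = sigma^2, the variance is
  gamma(0) = sigma^2 * (1 + sum_i theta_i^2).
  sum_i theta_i^2 = (-0.01)^2 + (-0.023)^2 = 0.0001 + 0.000529 = 0.000629.
  gamma(0) = 2 * (1 + 0.000629) = 2 * 1.000629 = 2.001258, which rounds to 2.0013.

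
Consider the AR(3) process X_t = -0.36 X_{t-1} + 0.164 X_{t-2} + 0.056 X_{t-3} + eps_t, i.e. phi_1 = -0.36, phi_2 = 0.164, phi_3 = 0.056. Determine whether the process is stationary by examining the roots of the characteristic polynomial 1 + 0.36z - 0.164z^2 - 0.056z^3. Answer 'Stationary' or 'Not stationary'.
\text{Stationary}

The AR(p) characteristic polynomial is P(z) = 1 + 0.36z - 0.164z^2 - 0.056z^3.
Stationarity requires all roots to lie outside the unit circle, i.e. |z| > 1 for every root.
Degree 3: look for a simple real root z0 first, then factor out (1 - z/z0) and solve the remaining quadratic.
Testing z0 = 2.5: P(2.5) = 1 + (0.36)(2.5) + (-0.164)(2.5)^2 + (-0.056)(2.5)^3
  = 1 + (0.9) + (-1.025) + (-0.875) = 0.  So z_0 = 2.5 is a root, |z_0| = 2.5.
Divide out the factor (1 - 0.4 z) = (1 - z/z0) (since 1/z0 = 0.4):
  P(z) = (1 - 0.4 z)(1 + (0.76) z + (0.14) z^2)
  [check: z-coef 0.76 - (0.4) = 0.36; z^2-coef 0.14 - (0.4)(0.76) = -0.164; z^3-coef -(0.4)(0.14) = -0.056.]
Remaining roots from the quadratic factor 1 + (0.76) z + (0.14) z^2:
  Set 1 + (0.76) z + (0.14) z^2 = 0, i.e. a z^2 + b z + c = 0 with a = 0.14, b = 0.76, c = 1.
  Discriminant D = b^2 - 4ac = (0.76)^2 - 4*(0.14)*1 = 0.5776 - (0.56) = 0.0176.
  D >= 0, so the roots are real: z = (-b +/- sqrt(D)) / (2a) = (-0.76 +/- 0.132665) / (0.28).
    z_1 = (-0.76 + 0.132665) / (0.28) = -2.2405,   |z_1| = 2.2405.
    z_2 = (-0.76 - 0.132665) / (0.28) = -3.1881,   |z_2| = 3.1881.
Moduli of all roots: 2.5000, 2.2405, 3.1881.
All moduli strictly greater than 1? Yes.
Verdict: Stationary.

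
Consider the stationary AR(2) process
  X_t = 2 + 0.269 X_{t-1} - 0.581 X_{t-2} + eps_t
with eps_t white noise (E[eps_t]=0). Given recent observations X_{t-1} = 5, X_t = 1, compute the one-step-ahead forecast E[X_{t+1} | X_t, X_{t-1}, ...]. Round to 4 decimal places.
E[X_{t+1} \mid \mathcal F_t] = -0.6360

For an AR(p) model X_t = c + sum_i phi_i X_{t-i} + eps_t, the
one-step-ahead conditional mean is
  E[X_{t+1} | X_t, ...] = c + sum_i phi_i X_{t+1-i}.
Substitute known values:
  E[X_{t+1} | ...] = 2 + (0.269) * (1) + (-0.581) * (5)
                   = -0.6360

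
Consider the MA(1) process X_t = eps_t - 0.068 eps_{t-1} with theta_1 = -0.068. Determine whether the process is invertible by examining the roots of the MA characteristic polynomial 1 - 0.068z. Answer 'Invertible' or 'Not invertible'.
\text{Invertible}

The MA(q) characteristic polynomial is P(z) = 1 - 0.068z.
Invertibility requires all roots to lie outside the unit circle, i.e. |z| > 1 for every root.
This is linear in z: 1 + (-0.068) z = 0  =>  z = -1/(-0.068) = 14.705882,  |z| = 14.705882.
Moduli of all roots: 14.7059.
All moduli strictly greater than 1? Yes.
Verdict: Invertible.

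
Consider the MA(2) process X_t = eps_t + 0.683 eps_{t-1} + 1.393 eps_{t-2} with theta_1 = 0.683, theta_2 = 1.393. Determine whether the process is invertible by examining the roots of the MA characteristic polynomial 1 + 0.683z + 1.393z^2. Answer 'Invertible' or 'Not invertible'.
\text{Not invertible}

The MA(q) characteristic polynomial is P(z) = 1 + 0.683z + 1.393z^2.
Invertibility requires all roots to lie outside the unit circle, i.e. |z| > 1 for every root.
Set 1 + (0.683) z + (1.393) z^2 = 0, i.e. a z^2 + b z + c = 0 with a = 1.393, b = 0.683, c = 1.
Discriminant D = b^2 - 4ac = (0.683)^2 - 4*(1.393)*1 = 0.466489 - (5.572) = -5.105511.
D < 0, so the roots are the complex-conjugate pair z = (-b +/- i sqrt(-D)) / (2a) = -0.2452 +/- 0.811i.
For a conjugate pair |z|^2 = z * conj(z) = (product of roots) = c/a = 1/(1.393) = 0.717875, so |z| = sqrt(0.717875) = 0.8473 for both roots.
Moduli of all roots: 0.8473, 0.8473.
All moduli strictly greater than 1? No.
Verdict: Not invertible.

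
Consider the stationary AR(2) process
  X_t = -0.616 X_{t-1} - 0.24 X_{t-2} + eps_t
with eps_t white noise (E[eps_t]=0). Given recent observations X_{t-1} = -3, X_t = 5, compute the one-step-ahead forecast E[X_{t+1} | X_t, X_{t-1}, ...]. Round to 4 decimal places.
E[X_{t+1} \mid \mathcal F_t] = -2.3600

For an AR(p) model X_t = c + sum_i phi_i X_{t-i} + eps_t, the
one-step-ahead conditional mean is
  E[X_{t+1} | X_t, ...] = c + sum_i phi_i X_{t+1-i}.
Substitute known values:
  E[X_{t+1} | ...] = (-0.616) * (5) + (-0.24) * (-3)
                   = -2.3600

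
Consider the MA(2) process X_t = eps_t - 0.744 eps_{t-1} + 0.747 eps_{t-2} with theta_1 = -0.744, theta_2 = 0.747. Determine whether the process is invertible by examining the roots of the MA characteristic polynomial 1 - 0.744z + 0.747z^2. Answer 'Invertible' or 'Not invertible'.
\text{Invertible}

The MA(q) characteristic polynomial is P(z) = 1 - 0.744z + 0.747z^2.
Invertibility requires all roots to lie outside the unit circle, i.e. |z| > 1 for every root.
Set 1 + (-0.744) z + (0.747) z^2 = 0, i.e. a z^2 + b z + c = 0 with a = 0.747, b = -0.744, c = 1.
Discriminant D = b^2 - 4ac = (-0.744)^2 - 4*(0.747)*1 = 0.553536 - (2.988) = -2.434464.
D < 0, so the roots are the complex-conjugate pair z = (-b +/- i sqrt(-D)) / (2a) = 0.498 +/- 1.0444i.
For a conjugate pair |z|^2 = z * conj(z) = (product of roots) = c/a = 1/(0.747) = 1.338688, so |z| = sqrt(1.338688) = 1.157 for both roots.
Moduli of all roots: 1.1570, 1.1570.
All moduli strictly greater than 1? Yes.
Verdict: Invertible.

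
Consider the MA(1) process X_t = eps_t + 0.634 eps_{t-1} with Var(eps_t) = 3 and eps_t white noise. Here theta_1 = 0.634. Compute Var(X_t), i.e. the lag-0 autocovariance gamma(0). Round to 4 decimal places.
\gamma(0) = 4.2059

For an MA(q) process X_t = eps_t + sum_i theta_i eps_{t-i} with
Var(eps_t) = sigma^2, the variance is
  gamma(0) = sigma^2 * (1 + sum_i theta_i^2).
  sum_i theta_i^2 = (0.634)^2 = 0.401956.
  gamma(0) = 3 * (1 + 0.401956) = 3 * 1.401956 = 4.205868, which rounds to 4.2059.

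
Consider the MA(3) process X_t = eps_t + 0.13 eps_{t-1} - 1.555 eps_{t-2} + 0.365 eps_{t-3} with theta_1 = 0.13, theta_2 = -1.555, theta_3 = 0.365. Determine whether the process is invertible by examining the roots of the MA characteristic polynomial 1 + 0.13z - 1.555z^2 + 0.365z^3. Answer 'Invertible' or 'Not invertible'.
\text{Not invertible}

The MA(q) characteristic polynomial is P(z) = 1 + 0.13z - 1.555z^2 + 0.365z^3.
Invertibility requires all roots to lie outside the unit circle, i.e. |z| > 1 for every root.
Degree 3: look for a simple real root z0 first, then factor out (1 - z/z0) and solve the remaining quadratic.
Testing z0 = 4: P(4) = 1 + (0.13)(4) + (-1.555)(4)^2 + (0.365)(4)^3
  = 1 + (0.52) + (-24.88) + (23.36) = 0.  So z_0 = 4 is a root, |z_0| = 4.
Divide out the factor (1 - 0.25 z) = (1 - z/z0) (since 1/z0 = 0.25):
  P(z) = (1 - 0.25 z)(1 + (0.38) z + (-1.46) z^2)
  [check: z-coef 0.38 - (0.25) = 0.13; z^2-coef -1.46 - (0.25)(0.38) = -1.555; z^3-coef -(0.25)(-1.46) = 0.365.]
Remaining roots from the quadratic factor 1 + (0.38) z + (-1.46) z^2:
  Set 1 + (0.38) z + (-1.46) z^2 = 0, i.e. a z^2 + b z + c = 0 with a = -1.46, b = 0.38, c = 1.
  Discriminant D = b^2 - 4ac = (0.38)^2 - 4*(-1.46)*1 = 0.1444 - (-5.84) = 5.9844.
  D >= 0, so the roots are real: z = (-b +/- sqrt(D)) / (2a) = (-0.38 +/- 2.446303) / (-2.92).
    z_1 = (-0.38 + 2.446303) / (-2.92) = -0.7076,   |z_1| = 0.7076.
    z_2 = (-0.38 - 2.446303) / (-2.92) = 0.9679,   |z_2| = 0.9679.
Moduli of all roots: 4.0000, 0.7076, 0.9679.
All moduli strictly greater than 1? No.
Verdict: Not invertible.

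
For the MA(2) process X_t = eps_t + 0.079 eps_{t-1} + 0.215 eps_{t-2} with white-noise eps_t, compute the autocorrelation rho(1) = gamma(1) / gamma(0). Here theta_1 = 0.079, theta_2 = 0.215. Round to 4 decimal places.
\rho(1) = 0.0912

For an MA(q) process with theta_0 = 1, the autocovariance is
  gamma(k) = sigma^2 * sum_{i=0..q-k} theta_i * theta_{i+k},
and rho(k) = gamma(k) / gamma(0). Sigma^2 cancels.
  numerator   = (1)*(0.079) + (0.079)*(0.215) = 0.095985.
  denominator = (1)^2 + (0.079)^2 + (0.215)^2 = 1.052466.
  rho(1) = 0.095985 / 1.052466 = 0.0912.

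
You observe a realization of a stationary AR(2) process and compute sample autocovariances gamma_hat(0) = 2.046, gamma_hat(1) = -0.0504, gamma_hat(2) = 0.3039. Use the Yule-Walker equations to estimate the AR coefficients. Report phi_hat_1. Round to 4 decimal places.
\hat\phi_{1} = -0.0210

The Yule-Walker equations for an AR(p) process read, in matrix form,
  Gamma_p phi = r_p,   with   (Gamma_p)_{ij} = gamma(|i - j|),
                       (r_p)_i = gamma(i),   i,j = 1..p.
Substitute the sample gammas (Toeplitz matrix and right-hand side of size 2):
  Gamma_p = [[2.046, -0.0504], [-0.0504, 2.046]]
  r_p     = [-0.0504, 0.3039]
Written out:
  2.046 phi_1 - 0.0504 phi_2 = -0.0504
  -0.0504 phi_1 + 2.046 phi_2 = 0.3039
Solve by Cramer's rule:
  det = gamma(0)^2 - gamma(1)^2 = (2.046)^2 - (-0.0504)^2 = 4.186116 - 0.00254016 = 4.18357584
  phi_hat_1 = [gamma(1) gamma(0) - gamma(1) gamma(2)] / det = [(-0.0504)(2.046) - (-0.0504)(0.3039)] / 4.18357584 = -0.08780184 / 4.18357584 = -0.021
  phi_hat_2 = [gamma(0) gamma(2) - gamma(1)^2] / det = [(2.046)(0.3039) - (-0.0504)^2] / 4.18357584 = 0.61923924 / 4.18357584 = 0.148
So phi_hat = [-0.0210, 0.1480].
Therefore phi_hat_1 = -0.0210.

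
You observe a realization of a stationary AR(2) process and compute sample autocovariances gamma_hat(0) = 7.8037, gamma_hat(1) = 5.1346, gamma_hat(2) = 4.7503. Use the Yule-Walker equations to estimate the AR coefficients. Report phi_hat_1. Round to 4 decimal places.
\hat\phi_{1} = 0.4540

The Yule-Walker equations for an AR(p) process read, in matrix form,
  Gamma_p phi = r_p,   with   (Gamma_p)_{ij} = gamma(|i - j|),
                       (r_p)_i = gamma(i),   i,j = 1..p.
Substitute the sample gammas (Toeplitz matrix and right-hand side of size 2):
  Gamma_p = [[7.8037, 5.1346], [5.1346, 7.8037]]
  r_p     = [5.1346, 4.7503]
Written out:
  7.8037 phi_1 + 5.1346 phi_2 = 5.1346
  5.1346 phi_1 + 7.8037 phi_2 = 4.7503
Solve by Cramer's rule:
  det = gamma(0)^2 - gamma(1)^2 = (7.8037)^2 - (5.1346)^2 = 60.89773369 - 26.36411716 = 34.53361653
  phi_hat_1 = [gamma(1) gamma(0) - gamma(1) gamma(2)] / det = [(5.1346)(7.8037) - (5.1346)(4.7503)] / 34.53361653 = 15.67798764 / 34.53361653 = 0.454
  phi_hat_2 = [gamma(0) gamma(2) - gamma(1)^2] / det = [(7.8037)(4.7503) - (5.1346)^2] / 34.53361653 = 10.70579895 / 34.53361653 = 0.31
So phi_hat = [0.4540, 0.3100].
Therefore phi_hat_1 = 0.4540.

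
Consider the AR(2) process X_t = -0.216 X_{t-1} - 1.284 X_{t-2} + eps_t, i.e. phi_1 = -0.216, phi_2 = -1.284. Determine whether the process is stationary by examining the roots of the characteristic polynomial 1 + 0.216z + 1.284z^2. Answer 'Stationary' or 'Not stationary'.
\text{Not stationary}

The AR(p) characteristic polynomial is P(z) = 1 + 0.216z + 1.284z^2.
Stationarity requires all roots to lie outside the unit circle, i.e. |z| > 1 for every root.
Set 1 + (0.216) z + (1.284) z^2 = 0, i.e. a z^2 + b z + c = 0 with a = 1.284, b = 0.216, c = 1.
Discriminant D = b^2 - 4ac = (0.216)^2 - 4*(1.284)*1 = 0.046656 - (5.136) = -5.089344.
D < 0, so the roots are the complex-conjugate pair z = (-b +/- i sqrt(-D)) / (2a) = -0.0841 +/- 0.8785i.
For a conjugate pair |z|^2 = z * conj(z) = (product of roots) = c/a = 1/(1.284) = 0.778816, so |z| = sqrt(0.778816) = 0.8825 for both roots.
Moduli of all roots: 0.8825, 0.8825.
All moduli strictly greater than 1? No.
Verdict: Not stationary.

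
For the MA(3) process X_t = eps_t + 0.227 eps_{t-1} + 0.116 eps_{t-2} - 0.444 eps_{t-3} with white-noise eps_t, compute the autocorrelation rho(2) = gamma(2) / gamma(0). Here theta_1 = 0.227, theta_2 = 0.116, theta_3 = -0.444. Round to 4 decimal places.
\rho(2) = 0.0121

For an MA(q) process with theta_0 = 1, the autocovariance is
  gamma(k) = sigma^2 * sum_{i=0..q-k} theta_i * theta_{i+k},
and rho(k) = gamma(k) / gamma(0). Sigma^2 cancels.
  numerator   = (1)*(0.116) + (0.227)*(-0.444) = 0.015212.
  denominator = (1)^2 + (0.227)^2 + (0.116)^2 + (-0.444)^2 = 1.262121.
  rho(2) = 0.015212 / 1.262121 = 0.0121.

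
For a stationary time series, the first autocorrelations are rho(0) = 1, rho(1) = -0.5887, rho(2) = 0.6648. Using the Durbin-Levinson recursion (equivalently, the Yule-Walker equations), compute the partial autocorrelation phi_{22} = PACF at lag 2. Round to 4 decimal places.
\phi_{22} = 0.4870

The PACF at lag k is phi_{kk}, the last component of the solution
to the Yule-Walker system G_k phi = r_k where
  (G_k)_{ij} = rho(|i - j|), (r_k)_i = rho(i), i,j = 1..k.
Equivalently, Durbin-Levinson gives phi_{kk} iteratively:
  phi_{11} = rho(1)
  phi_{kk} = [rho(k) - sum_{j=1..k-1} phi_{k-1,j} rho(k-j)]
            / [1 - sum_{j=1..k-1} phi_{k-1,j} rho(j)],
  phi_{k,j} = phi_{k-1,j} - phi_{kk} phi_{k-1,k-j},  j = 1..k-1.
Step k = 1:
  phi_11 = rho(1) = -0.5887.
Step k = 2:
  phi_22 = [rho(2) - phi_11 rho(1)] / [1 - phi_11 rho(1)] = [0.6648 - (-0.5887)(-0.5887)] / [1 - (-0.5887)(-0.5887)]
         = 0.31823231 / 0.65343231 = 0.487.
Therefore phi_{22} = 0.4870.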